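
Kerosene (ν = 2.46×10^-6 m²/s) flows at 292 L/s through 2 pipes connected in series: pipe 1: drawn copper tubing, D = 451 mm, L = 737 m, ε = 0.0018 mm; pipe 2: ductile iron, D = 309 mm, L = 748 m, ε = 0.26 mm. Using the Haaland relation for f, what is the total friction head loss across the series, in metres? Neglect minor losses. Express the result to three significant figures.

Pipe 1: V = 1.828 m/s, Re = 3.35×10^5, ε/D = 3.99×10^-6, f = 0.01408, h_1 = f(L/D)V²/2g = 3.919 m
Pipe 2: V = 3.894 m/s, Re = 4.89×10^5, ε/D = 8.41×10^-4, f = 0.01948, h_2 = f(L/D)V²/2g = 36.43 m
Series → Q common, losses add: H = Σh = 40.35 m

H ≈ 40.4 m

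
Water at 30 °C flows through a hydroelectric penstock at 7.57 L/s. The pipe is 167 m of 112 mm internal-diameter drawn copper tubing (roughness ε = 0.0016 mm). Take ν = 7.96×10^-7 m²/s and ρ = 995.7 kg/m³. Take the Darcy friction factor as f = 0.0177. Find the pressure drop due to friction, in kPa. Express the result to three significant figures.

Δp ≈ 7.76 kPa

V = 4Q/(πD²) = 4·0.00757/(π·0.112²) = 0.7684 m/s
h_f = f(L/D)V²/(2g) = 0.01770·(167/0.112)·0.7684²/(2·9.81) = 0.7942 m
Δp = ρg·h_f = 995.7·9.81·0.7942 = 7.757 kPa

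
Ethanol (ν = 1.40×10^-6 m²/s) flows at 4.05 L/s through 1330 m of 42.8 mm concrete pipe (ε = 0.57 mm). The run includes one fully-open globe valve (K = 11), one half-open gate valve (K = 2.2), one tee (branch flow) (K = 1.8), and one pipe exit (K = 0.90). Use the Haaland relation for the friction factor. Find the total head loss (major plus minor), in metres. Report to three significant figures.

V = 4Q/(πD²) = 2.815 m/s; V²/2g = 0.4039 m
Re = 8.61×10^4, ε/D = 0.0133 → f = 0.04250 (Haaland)
Major: h_f = f(L/D)·V²/2g = 0.04250·31075·0.4039 = 533.3 m
Minor: ΣK = 15.9; h_m = ΣK·V²/2g = 6.422 m
Total H_L = 533.3 + 6.422 = 539.8 m

H_L ≈ 540 m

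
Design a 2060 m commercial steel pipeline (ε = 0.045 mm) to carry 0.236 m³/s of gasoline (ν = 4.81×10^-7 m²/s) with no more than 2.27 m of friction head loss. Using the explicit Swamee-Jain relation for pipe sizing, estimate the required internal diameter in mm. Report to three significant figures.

D ≈ 563 mm

Swamee-Jain (Type III): D = 0.66·[ε^1.25·(LQ²/(gh_f))^4.75 + ν·Q^9.4·(L/(gh_f))^5.2]^0.04
LQ²/(gh_f) = 5.152; L/(gh_f) = 92.51
Term 1 = ε^1.25·(…)^4.75 = 0.00888; Term 2 = ν·Q^9.4·(…)^5.2 = 0.0103
D = 0.66·(0.00888 + 0.0103)^0.04 = 0.5634 m = 563 mm
Check: V = 0.947 m/s, Re = 1.11×10^6, f = 0.01308, h_f = 2.18 m ≈ 2.27 m ✓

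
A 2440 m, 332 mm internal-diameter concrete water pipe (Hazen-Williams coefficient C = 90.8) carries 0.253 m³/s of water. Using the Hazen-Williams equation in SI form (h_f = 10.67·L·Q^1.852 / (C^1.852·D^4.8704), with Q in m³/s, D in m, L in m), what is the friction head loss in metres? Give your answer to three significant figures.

h_f = 10.67·2440·0.253^1.852 / (90.8^1.852·0.332^4.8704) = 103.8 m

h_f ≈ 104 m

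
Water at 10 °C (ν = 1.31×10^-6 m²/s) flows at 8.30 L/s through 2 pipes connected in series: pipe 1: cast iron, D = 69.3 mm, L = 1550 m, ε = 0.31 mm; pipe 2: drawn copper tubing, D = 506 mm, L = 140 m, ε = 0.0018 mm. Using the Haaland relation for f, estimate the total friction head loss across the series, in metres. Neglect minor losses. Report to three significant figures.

Pipe 1: V = 2.201 m/s, Re = 1.16×10^5, ε/D = 0.00447, f = 0.03022, h_1 = f(L/D)V²/2g = 166.8 m
Pipe 2: V = 0.04128 m/s, Re = 1.59×10^4, ε/D = 3.56×10^-6, f = 0.02728, h_2 = f(L/D)V²/2g = 6.554×10^-4 m
Series → Q common, losses add: H = Σh = 166.8 m

H ≈ 167 m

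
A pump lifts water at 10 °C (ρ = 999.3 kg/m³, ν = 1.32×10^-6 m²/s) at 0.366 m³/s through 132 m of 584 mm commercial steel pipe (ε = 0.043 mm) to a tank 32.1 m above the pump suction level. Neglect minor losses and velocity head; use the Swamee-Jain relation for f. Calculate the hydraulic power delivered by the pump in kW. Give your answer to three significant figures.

P_hyd ≈ 116 kW

V = 4Q/(πD²) = 1.366 m/s; Re = 6.05×10^5; ε/D = 7.36×10^-5; f = 0.01382
h_f = f(L/D)V²/2g = 0.2973 m
Total head H = z + h_f = 32.1 + 0.2973 = 32.40 m
P_hyd = ρgQH = 999.3·9.81·0.366·32.40 = 116.2 kW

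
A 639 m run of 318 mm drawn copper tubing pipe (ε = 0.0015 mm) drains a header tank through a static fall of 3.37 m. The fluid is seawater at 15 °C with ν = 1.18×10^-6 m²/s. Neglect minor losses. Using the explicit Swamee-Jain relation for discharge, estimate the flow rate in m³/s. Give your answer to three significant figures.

Swamee-Jain (Type II): Q = -0.965·√(gD⁵h_f/L)·ln[ε/(3.7D) + √(3.17ν²L/(gD³h_f))]
√(gD⁵h_f/L) = √(9.81·0.318⁵·3.37/639) = 0.01297
ε/(3.7D) = 1.27×10^-6; √(3.17ν²L/(gD³h_f)) = 5.15×10^-5
Q = -0.965·0.01297·ln(5.278×10^-5) = 0.1233 m³/s
Check: V = 1.55 m/s, Re = 4.18×10^5, f = 0.01359, h_f = 3.35 m ≈ 3.37 m ✓

Q ≈ 0.123 m³/s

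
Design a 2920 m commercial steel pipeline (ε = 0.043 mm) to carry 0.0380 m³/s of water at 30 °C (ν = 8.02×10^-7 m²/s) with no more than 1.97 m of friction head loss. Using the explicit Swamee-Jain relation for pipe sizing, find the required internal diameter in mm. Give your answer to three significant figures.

D ≈ 316 mm

Swamee-Jain (Type III): D = 0.66·[ε^1.25·(LQ²/(gh_f))^4.75 + ν·Q^9.4·(L/(gh_f))^5.2]^0.04
LQ²/(gh_f) = 0.2182; L/(gh_f) = 151.1
Term 1 = ε^1.25·(…)^4.75 = 2.52×10^-9; Term 2 = ν·Q^9.4·(…)^5.2 = 7.70×10^-9
D = 0.66·(2.52×10^-9 + 7.70×10^-9)^0.04 = 0.3162 m = 316 mm
Check: V = 0.484 m/s, Re = 1.91×10^5, f = 0.01678, h_f = 1.85 m ≈ 1.97 m ✓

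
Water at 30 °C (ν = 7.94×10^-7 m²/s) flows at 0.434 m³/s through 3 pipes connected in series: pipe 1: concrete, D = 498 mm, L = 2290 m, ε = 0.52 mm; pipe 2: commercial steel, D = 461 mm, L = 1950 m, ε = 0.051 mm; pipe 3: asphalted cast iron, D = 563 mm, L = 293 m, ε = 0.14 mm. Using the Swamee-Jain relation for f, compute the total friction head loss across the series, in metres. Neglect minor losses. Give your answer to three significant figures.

H ≈ 44.0 m

Pipe 1: V = 2.228 m/s, Re = 1.40×10^6, ε/D = 0.00104, f = 0.02013, h_1 = f(L/D)V²/2g = 23.42 m
Pipe 2: V = 2.600 m/s, Re = 1.51×10^6, ε/D = 1.11×10^-4, f = 0.01327, h_2 = f(L/D)V²/2g = 19.34 m
Pipe 3: V = 1.743 m/s, Re = 1.24×10^6, ε/D = 2.49×10^-4, f = 0.01513, h_3 = f(L/D)V²/2g = 1.220 m
Series → Q common, losses add: H = Σh = 43.98 m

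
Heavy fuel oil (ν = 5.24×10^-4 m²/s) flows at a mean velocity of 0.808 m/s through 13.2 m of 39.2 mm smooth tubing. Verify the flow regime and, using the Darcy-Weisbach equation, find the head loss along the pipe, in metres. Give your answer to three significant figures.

Re = VD/ν = 0.808·0.03920/5.24×10^-4 = 60.4 → laminar (Re < 2300)
f = 64/Re = 1.059
h_f = f(L/D)V²/(2g) = 1.059·(13.2/0.03920)·0.808²/(2·9.81) = 11.86 m

h_f ≈ 11.9 m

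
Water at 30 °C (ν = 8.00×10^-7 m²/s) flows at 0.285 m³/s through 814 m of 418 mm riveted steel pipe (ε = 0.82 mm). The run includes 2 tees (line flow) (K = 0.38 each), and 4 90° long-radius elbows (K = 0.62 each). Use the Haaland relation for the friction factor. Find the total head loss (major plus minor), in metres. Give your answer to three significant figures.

H_L ≈ 10.8 m

V = 4Q/(πD²) = 2.077 m/s; V²/2g = 0.2198 m
Re = 1.09×10^6, ε/D = 0.00196 → f = 0.02350 (Haaland)
Major: h_f = f(L/D)·V²/2g = 0.02350·1947·0.2198 = 10.06 m
Minor: ΣK = 3.24; h_m = ΣK·V²/2g = 0.7123 m
Total H_L = 10.06 + 0.7123 = 10.77 m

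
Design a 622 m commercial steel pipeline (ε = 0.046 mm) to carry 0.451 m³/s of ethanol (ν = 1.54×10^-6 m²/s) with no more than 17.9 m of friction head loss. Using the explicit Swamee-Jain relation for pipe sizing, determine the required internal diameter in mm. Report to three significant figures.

Swamee-Jain (Type III): D = 0.66·[ε^1.25·(LQ²/(gh_f))^4.75 + ν·Q^9.4·(L/(gh_f))^5.2]^0.04
LQ²/(gh_f) = 0.7205; L/(gh_f) = 3.542
Term 1 = ε^1.25·(…)^4.75 = 7.98×10^-7; Term 2 = ν·Q^9.4·(…)^5.2 = 6.21×10^-7
D = 0.66·(7.98×10^-7 + 6.21×10^-7)^0.04 = 0.3851 m = 385 mm
Check: V = 3.87 m/s, Re = 9.68×10^5, f = 0.01382, h_f = 17.0 m ≈ 17.9 m ✓

D ≈ 385 mm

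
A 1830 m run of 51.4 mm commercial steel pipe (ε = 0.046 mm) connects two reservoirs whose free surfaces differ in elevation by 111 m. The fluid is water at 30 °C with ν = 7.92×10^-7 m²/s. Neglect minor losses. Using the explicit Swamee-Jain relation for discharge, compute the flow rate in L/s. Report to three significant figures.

Q ≈ 3.49 L/s

Swamee-Jain (Type II): Q = -0.965·√(gD⁵h_f/L)·ln[ε/(3.7D) + √(3.17ν²L/(gD³h_f))]
√(gD⁵h_f/L) = √(9.81·0.0514⁵·111/1830) = 4.620×10^-4
ε/(3.7D) = 2.42×10^-4; √(3.17ν²L/(gD³h_f)) = 1.57×10^-4
Q = -0.965·4.620×10^-4·ln(3.987×10^-4) = 0.003490 m³/s
Check: V = 1.68 m/s, Re = 1.09×10^5, f = 0.02178, h_f = 112 m ≈ 111 m ✓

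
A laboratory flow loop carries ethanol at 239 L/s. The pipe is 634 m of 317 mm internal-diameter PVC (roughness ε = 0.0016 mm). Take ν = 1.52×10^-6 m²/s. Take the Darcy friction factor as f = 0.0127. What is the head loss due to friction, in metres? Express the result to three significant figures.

h_f ≈ 11.9 m

V = 4Q/(πD²) = 4·0.239/(π·0.317²) = 3.028 m/s
h_f = f(L/D)V²/(2g) = 0.01270·(634/0.317)·3.028²/(2·9.81) = 11.87 m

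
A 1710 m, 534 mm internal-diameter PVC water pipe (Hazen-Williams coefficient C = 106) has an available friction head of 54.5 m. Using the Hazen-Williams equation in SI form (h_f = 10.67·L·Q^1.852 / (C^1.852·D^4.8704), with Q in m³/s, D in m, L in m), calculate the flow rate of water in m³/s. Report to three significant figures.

Rearranging: Q = [h_f·C^1.852·D^4.8704 / (10.67·L)]^(1/1.852)
Q = [54.5·106^1.852·0.534^4.8704 / (10.67·1710)]^0.540 = 0.8821 m³/s

Q ≈ 0.882 m³/s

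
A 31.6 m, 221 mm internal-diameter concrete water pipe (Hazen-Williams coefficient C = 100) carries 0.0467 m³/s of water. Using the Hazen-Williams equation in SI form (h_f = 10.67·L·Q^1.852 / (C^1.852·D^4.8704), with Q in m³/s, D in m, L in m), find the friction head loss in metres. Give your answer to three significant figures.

h_f ≈ 0.357 m

h_f = 10.67·31.6·0.0467^1.852 / (100^1.852·0.221^4.8704) = 0.3569 m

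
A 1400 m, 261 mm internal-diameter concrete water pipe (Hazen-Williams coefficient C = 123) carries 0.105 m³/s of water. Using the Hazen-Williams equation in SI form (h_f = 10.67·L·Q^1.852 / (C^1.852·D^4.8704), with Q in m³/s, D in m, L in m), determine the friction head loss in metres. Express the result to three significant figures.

h_f = 10.67·1400·0.105^1.852 / (123^1.852·0.261^4.8704) = 21.49 m

h_f ≈ 21.5 m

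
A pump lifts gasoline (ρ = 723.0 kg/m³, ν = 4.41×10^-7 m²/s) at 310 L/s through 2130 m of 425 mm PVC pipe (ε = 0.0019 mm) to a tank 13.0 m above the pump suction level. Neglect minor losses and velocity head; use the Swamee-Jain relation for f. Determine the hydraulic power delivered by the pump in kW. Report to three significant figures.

V = 4Q/(πD²) = 2.185 m/s; Re = 2.11×10^6; ε/D = 4.47×10^-6; f = 0.01046
h_f = f(L/D)V²/2g = 12.76 m
Total head H = z + h_f = 13.0 + 12.76 = 25.76 m
P_hyd = ρgQH = 723.0·9.81·0.310·25.76 = 56.63 kW

P_hyd ≈ 56.6 kW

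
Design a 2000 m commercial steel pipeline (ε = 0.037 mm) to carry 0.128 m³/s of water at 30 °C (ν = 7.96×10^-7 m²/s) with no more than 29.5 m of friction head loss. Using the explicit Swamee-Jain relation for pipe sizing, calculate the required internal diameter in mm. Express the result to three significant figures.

Swamee-Jain (Type III): D = 0.66·[ε^1.25·(LQ²/(gh_f))^4.75 + ν·Q^9.4·(L/(gh_f))^5.2]^0.04
LQ²/(gh_f) = 0.1132; L/(gh_f) = 6.911
Term 1 = ε^1.25·(…)^4.75 = 9.26×10^-11; Term 2 = ν·Q^9.4·(…)^5.2 = 7.49×10^-11
D = 0.66·(9.26×10^-11 + 7.49×10^-11)^0.04 = 0.2682 m = 268 mm
Check: V = 2.27 m/s, Re = 7.63×10^5, f = 0.01432, h_f = 27.9 m ≈ 29.5 m ✓

D ≈ 268 mm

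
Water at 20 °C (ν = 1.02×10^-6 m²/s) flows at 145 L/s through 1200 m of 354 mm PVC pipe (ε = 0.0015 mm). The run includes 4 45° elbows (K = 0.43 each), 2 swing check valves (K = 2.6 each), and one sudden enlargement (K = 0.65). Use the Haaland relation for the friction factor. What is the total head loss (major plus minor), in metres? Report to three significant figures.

H_L ≈ 5.73 m

V = 4Q/(πD²) = 1.473 m/s; V²/2g = 0.1106 m
Re = 5.11×10^5, ε/D = 4.24×10^-6 → f = 0.01306 (Haaland)
Major: h_f = f(L/D)·V²/2g = 0.01306·3390·0.1106 = 4.897 m
Minor: ΣK = 7.57; h_m = ΣK·V²/2g = 0.8374 m
Total H_L = 4.897 + 0.8374 = 5.734 m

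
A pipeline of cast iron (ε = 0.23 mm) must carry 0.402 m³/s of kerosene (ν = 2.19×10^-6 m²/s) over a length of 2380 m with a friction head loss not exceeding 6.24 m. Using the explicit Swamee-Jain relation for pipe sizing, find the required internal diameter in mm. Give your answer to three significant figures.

Swamee-Jain (Type III): D = 0.66·[ε^1.25·(LQ²/(gh_f))^4.75 + ν·Q^9.4·(L/(gh_f))^5.2]^0.04
LQ²/(gh_f) = 6.283; L/(gh_f) = 38.88
Term 1 = ε^1.25·(…)^4.75 = 0.175; Term 2 = ν·Q^9.4·(…)^5.2 = 0.0770
D = 0.66·(0.175 + 0.0770)^0.04 = 0.6246 m = 625 mm
Check: V = 1.31 m/s, Re = 3.74×10^5, f = 0.01722, h_f = 5.76 m ≈ 6.24 m ✓

D ≈ 625 mm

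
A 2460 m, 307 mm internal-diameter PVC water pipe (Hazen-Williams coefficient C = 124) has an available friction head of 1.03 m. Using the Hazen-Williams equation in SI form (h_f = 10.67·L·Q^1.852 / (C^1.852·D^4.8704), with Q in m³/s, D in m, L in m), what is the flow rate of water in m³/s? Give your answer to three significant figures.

Rearranging: Q = [h_f·C^1.852·D^4.8704 / (10.67·L)]^(1/1.852)
Q = [1.03·124^1.852·0.307^4.8704 / (10.67·2460)]^0.540 = 0.02320 m³/s

Q ≈ 0.0232 m³/s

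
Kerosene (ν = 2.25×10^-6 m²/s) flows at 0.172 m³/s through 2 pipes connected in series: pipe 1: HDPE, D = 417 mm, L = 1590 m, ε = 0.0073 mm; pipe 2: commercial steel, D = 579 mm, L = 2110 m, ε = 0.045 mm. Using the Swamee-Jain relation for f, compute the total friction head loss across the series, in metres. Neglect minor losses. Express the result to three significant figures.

H ≈ 6.02 m

Pipe 1: V = 1.259 m/s, Re = 2.33×10^5, ε/D = 1.75×10^-5, f = 0.01525, h_1 = f(L/D)V²/2g = 4.701 m
Pipe 2: V = 0.6533 m/s, Re = 1.68×10^5, ε/D = 7.77×10^-5, f = 0.01669, h_2 = f(L/D)V²/2g = 1.323 m
Series → Q common, losses add: H = Σh = 6.024 m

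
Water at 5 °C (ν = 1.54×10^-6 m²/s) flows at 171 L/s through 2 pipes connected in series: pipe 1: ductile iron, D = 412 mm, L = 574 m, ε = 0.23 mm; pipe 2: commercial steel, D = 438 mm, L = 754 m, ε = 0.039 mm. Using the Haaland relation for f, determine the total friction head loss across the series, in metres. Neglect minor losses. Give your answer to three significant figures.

Pipe 1: V = 1.283 m/s, Re = 3.43×10^5, ε/D = 5.58×10^-4, f = 0.01826, h_1 = f(L/D)V²/2g = 2.133 m
Pipe 2: V = 1.135 m/s, Re = 3.23×10^5, ε/D = 8.90×10^-5, f = 0.01497, h_2 = f(L/D)V²/2g = 1.692 m
Series → Q common, losses add: H = Σh = 3.826 m

H ≈ 3.83 m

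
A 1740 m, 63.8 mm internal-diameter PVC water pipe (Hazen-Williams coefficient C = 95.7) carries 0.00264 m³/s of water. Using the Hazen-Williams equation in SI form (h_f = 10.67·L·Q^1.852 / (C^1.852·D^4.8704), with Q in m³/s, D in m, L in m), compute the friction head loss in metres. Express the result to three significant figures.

h_f = 10.67·1740·0.00264^1.852 / (95.7^1.852·0.0638^4.8704) = 44.25 m

h_f ≈ 44.2 m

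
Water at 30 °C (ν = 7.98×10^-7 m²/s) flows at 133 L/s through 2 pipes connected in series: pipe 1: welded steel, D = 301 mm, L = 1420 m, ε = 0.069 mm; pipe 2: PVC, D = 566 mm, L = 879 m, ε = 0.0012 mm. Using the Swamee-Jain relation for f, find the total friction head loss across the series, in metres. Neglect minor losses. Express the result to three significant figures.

H ≈ 13.2 m

Pipe 1: V = 1.869 m/s, Re = 7.05×10^5, ε/D = 2.29×10^-4, f = 0.01539, h_1 = f(L/D)V²/2g = 12.93 m
Pipe 2: V = 0.5286 m/s, Re = 3.75×10^5, ε/D = 2.12×10^-6, f = 0.01382, h_2 = f(L/D)V²/2g = 0.3057 m
Series → Q common, losses add: H = Σh = 13.23 m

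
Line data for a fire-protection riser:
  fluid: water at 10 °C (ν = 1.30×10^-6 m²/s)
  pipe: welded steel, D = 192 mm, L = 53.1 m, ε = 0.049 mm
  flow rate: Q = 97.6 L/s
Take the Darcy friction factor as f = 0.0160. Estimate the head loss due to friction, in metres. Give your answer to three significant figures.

V = 4Q/(πD²) = 4·0.0976/(π·0.192²) = 3.371 m/s
h_f = f(L/D)V²/(2g) = 0.01600·(53.1/0.192)·3.371²/(2·9.81) = 2.563 m

h_f ≈ 2.56 m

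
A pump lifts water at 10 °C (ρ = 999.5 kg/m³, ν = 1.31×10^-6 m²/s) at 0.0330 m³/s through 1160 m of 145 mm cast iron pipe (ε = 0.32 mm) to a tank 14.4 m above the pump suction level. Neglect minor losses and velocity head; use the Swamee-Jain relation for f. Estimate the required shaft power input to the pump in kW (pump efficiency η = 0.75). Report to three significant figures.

V = 4Q/(πD²) = 1.998 m/s; Re = 2.21×10^5; ε/D = 0.00221; f = 0.02497
h_f = f(L/D)V²/2g = 40.66 m
Total head H = z + h_f = 14.4 + 40.66 = 55.06 m
P_hyd = ρgQH = 999.5·9.81·0.0330·55.06 = 17.82 kW
P_shaft = P_hyd/η = 17.82/0.75 = 23.76 kW

P_shaft ≈ 23.8 kW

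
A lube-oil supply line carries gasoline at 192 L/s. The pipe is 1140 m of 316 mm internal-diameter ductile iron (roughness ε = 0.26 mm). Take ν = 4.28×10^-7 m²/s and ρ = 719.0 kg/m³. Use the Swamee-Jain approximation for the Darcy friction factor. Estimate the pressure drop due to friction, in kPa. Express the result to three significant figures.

V = 4Q/(πD²) = 4·0.192/(π·0.316²) = 2.448 m/s
Re = VD/ν = 2.448·0.316/4.28×10^-7 = 1.81×10^6 → turbulent
ε/D = 0.26/316 = 8.23×10^-4
Swamee-Jain: f = 0.01900
h_f = f(L/D)V²/(2g) = 0.01900·(1140/0.316)·2.448²/(2·9.81) = 20.94 m
Δp = ρg·h_f = 719.0·9.81·20.94 = 147.7 kPa

Δp ≈ 148 kPa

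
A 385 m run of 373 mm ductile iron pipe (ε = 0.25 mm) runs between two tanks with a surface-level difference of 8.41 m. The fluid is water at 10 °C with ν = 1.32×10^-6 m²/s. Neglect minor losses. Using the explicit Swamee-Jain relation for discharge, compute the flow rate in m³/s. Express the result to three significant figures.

Swamee-Jain (Type II): Q = -0.965·√(gD⁵h_f/L)·ln[ε/(3.7D) + √(3.17ν²L/(gD³h_f))]
√(gD⁵h_f/L) = √(9.81·0.373⁵·8.41/385) = 0.03933
ε/(3.7D) = 1.81×10^-4; √(3.17ν²L/(gD³h_f)) = 2.23×10^-5
Q = -0.965·0.03933·ln(2.034×10^-4) = 0.3226 m³/s
Check: V = 2.95 m/s, Re = 8.34×10^5, f = 0.01844, h_f = 8.46 m ≈ 8.41 m ✓

Q ≈ 0.323 m³/s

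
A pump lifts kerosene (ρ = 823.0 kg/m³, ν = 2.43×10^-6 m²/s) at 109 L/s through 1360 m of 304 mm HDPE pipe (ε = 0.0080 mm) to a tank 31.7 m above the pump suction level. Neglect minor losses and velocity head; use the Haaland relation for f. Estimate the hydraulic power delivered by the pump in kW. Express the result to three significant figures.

V = 4Q/(πD²) = 1.502 m/s; Re = 1.88×10^5; ε/D = 2.63×10^-5; f = 0.01585
h_f = f(L/D)V²/2g = 8.150 m
Total head H = z + h_f = 31.7 + 8.150 = 39.85 m
P_hyd = ρgQH = 823.0·9.81·0.109·39.85 = 35.07 kW

P_hyd ≈ 35.1 kW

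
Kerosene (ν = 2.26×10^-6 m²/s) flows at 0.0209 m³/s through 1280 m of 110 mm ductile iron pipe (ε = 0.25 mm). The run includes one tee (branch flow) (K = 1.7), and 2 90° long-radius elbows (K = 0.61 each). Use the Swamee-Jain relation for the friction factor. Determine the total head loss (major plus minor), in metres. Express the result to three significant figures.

H_L ≈ 75.1 m

V = 4Q/(πD²) = 2.199 m/s; V²/2g = 0.2465 m
Re = 1.07×10^5, ε/D = 0.00227 → f = 0.02593 (Swamee-Jain)
Major: h_f = f(L/D)·V²/2g = 0.02593·11636·0.2465 = 74.38 m
Minor: ΣK = 2.92; h_m = ΣK·V²/2g = 0.7198 m
Total H_L = 74.38 + 0.7198 = 75.10 m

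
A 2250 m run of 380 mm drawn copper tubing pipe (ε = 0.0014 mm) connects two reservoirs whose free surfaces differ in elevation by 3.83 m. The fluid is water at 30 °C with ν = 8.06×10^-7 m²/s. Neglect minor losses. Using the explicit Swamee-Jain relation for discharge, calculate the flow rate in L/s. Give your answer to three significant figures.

Q ≈ 110 L/s

Swamee-Jain (Type II): Q = -0.965·√(gD⁵h_f/L)·ln[ε/(3.7D) + √(3.17ν²L/(gD³h_f))]
√(gD⁵h_f/L) = √(9.81·0.380⁵·3.83/2250) = 0.01150
ε/(3.7D) = 9.96×10^-7; √(3.17ν²L/(gD³h_f)) = 4.74×10^-5
Q = -0.965·0.01150·ln(4.840×10^-5) = 0.1103 m³/s
Check: V = 0.972 m/s, Re = 4.58×10^5, f = 0.01335, h_f = 3.81 m ≈ 3.83 m ✓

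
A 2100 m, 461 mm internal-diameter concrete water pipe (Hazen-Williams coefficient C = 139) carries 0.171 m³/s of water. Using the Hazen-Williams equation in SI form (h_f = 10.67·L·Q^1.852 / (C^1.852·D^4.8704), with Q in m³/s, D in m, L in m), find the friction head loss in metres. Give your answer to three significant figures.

h_f = 10.67·2100·0.171^1.852 / (139^1.852·0.461^4.8704) = 3.971 m

h_f ≈ 3.97 m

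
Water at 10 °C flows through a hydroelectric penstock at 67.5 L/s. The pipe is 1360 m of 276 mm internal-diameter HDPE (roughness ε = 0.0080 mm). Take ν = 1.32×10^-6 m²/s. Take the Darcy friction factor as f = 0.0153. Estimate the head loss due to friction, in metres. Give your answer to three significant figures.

h_f ≈ 4.89 m

V = 4Q/(πD²) = 4·0.0675/(π·0.276²) = 1.128 m/s
h_f = f(L/D)V²/(2g) = 0.01530·(1360/0.276)·1.128²/(2·9.81) = 4.891 m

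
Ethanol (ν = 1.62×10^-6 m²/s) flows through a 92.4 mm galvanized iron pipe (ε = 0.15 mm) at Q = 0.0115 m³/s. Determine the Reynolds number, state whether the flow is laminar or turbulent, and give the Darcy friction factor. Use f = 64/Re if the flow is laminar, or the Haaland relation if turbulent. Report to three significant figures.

Re ≈ 9.78×10^4; turbulent; f ≈ 0.0240

V = 4Q/(πD²) = 1.715 m/s
Re = VD/ν = 1.715·0.0924/1.62×10^-6 = 9.78×10^4
Re > 4000 → turbulent; ε/D = 0.00162
Haaland: f = 0.02397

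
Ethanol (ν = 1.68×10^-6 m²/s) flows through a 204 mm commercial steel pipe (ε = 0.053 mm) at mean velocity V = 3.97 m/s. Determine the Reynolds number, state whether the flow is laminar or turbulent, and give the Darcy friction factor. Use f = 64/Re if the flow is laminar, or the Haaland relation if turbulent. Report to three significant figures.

Re ≈ 4.82×10^5; turbulent; f ≈ 0.0159

Re = VD/ν = 3.970·0.204/1.68×10^-6 = 4.82×10^5
Re > 4000 → turbulent; ε/D = 2.60×10^-4
Haaland: f = 0.01586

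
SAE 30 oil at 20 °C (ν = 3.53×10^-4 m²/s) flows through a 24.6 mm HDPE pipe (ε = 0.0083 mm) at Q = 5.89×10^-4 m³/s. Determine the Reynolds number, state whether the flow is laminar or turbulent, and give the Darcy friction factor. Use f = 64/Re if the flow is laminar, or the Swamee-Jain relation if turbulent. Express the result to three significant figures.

V = 4Q/(πD²) = 1.239 m/s
Re = VD/ν = 1.239·0.0246/3.53×10^-4 = 86.4
Re < 2300 → laminar → f = 64/Re = 0.7411

Re ≈ 86.4; laminar; f = 64/Re ≈ 0.741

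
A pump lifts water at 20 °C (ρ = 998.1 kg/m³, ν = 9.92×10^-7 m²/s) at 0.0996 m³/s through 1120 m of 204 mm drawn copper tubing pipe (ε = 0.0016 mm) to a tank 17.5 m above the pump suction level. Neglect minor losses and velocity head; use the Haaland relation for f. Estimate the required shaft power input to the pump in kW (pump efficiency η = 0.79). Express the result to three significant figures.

P_shaft ≈ 62.2 kW

V = 4Q/(πD²) = 3.047 m/s; Re = 6.27×10^5; ε/D = 7.84×10^-6; f = 0.01265
h_f = f(L/D)V²/2g = 32.88 m
Total head H = z + h_f = 17.5 + 32.88 = 50.38 m
P_hyd = ρgQH = 998.1·9.81·0.0996·50.38 = 49.13 kW
P_shaft = P_hyd/η = 49.13/0.79 = 62.19 kW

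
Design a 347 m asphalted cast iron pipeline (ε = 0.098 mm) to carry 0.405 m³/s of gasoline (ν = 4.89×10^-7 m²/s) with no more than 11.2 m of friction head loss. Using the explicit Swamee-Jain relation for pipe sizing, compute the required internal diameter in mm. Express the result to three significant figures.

Swamee-Jain (Type III): D = 0.66·[ε^1.25·(LQ²/(gh_f))^4.75 + ν·Q^9.4·(L/(gh_f))^5.2]^0.04
LQ²/(gh_f) = 0.5180; L/(gh_f) = 3.158
Term 1 = ε^1.25·(…)^4.75 = 4.29×10^-7; Term 2 = ν·Q^9.4·(…)^5.2 = 3.95×10^-8
D = 0.66·(4.29×10^-7 + 3.95×10^-8)^0.04 = 0.3684 m = 368 mm
Check: V = 3.80 m/s, Re = 2.86×10^6, f = 0.01492, h_f = 10.3 m ≈ 11.2 m ✓

D ≈ 368 mm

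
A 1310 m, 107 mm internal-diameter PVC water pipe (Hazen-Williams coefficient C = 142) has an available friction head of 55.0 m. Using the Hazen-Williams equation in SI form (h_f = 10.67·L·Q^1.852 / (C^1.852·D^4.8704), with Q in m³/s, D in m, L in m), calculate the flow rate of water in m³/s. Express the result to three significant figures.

Rearranging: Q = [h_f·C^1.852·D^4.8704 / (10.67·L)]^(1/1.852)
Q = [55.0·142^1.852·0.107^4.8704 / (10.67·1310)]^0.540 = 0.02000 m³/s

Q ≈ 0.0200 m³/s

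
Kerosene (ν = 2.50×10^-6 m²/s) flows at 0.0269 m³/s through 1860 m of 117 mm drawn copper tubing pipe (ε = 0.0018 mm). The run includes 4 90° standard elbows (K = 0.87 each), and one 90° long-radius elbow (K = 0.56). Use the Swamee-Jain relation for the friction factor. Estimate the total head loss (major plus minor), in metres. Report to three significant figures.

H_L ≈ 89.5 m

V = 4Q/(πD²) = 2.502 m/s; V²/2g = 0.3191 m
Re = 1.17×10^5, ε/D = 1.54×10^-5 → f = 0.01739 (Swamee-Jain)
Major: h_f = f(L/D)·V²/2g = 0.01739·15897·0.3191 = 88.21 m
Minor: ΣK = 4.04; h_m = ΣK·V²/2g = 1.289 m
Total H_L = 88.21 + 1.289 = 89.50 m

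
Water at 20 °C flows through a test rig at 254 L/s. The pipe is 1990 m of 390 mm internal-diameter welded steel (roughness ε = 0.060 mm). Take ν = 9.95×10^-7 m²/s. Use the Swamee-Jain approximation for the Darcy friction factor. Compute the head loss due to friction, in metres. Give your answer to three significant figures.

h_f ≈ 17.0 m

V = 4Q/(πD²) = 4·0.254/(π·0.390²) = 2.126 m/s
Re = VD/ν = 2.126·0.390/9.95×10^-7 = 8.33×10^5 → turbulent
ε/D = 0.060/390 = 1.54×10^-4
Swamee-Jain: f = 0.01442
h_f = f(L/D)V²/(2g) = 0.01442·(1990/0.390)·2.126²/(2·9.81) = 16.95 m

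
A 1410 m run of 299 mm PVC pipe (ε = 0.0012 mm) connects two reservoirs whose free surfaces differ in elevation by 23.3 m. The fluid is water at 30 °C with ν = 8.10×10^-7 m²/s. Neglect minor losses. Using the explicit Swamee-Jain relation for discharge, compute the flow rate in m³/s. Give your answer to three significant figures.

Q ≈ 0.203 m³/s

Swamee-Jain (Type II): Q = -0.965·√(gD⁵h_f/L)·ln[ε/(3.7D) + √(3.17ν²L/(gD³h_f))]
√(gD⁵h_f/L) = √(9.81·0.299⁵·23.3/1410) = 0.01968
ε/(3.7D) = 1.08×10^-6; √(3.17ν²L/(gD³h_f)) = 2.19×10^-5
Q = -0.965·0.01968·ln(2.299×10^-5) = 0.2029 m³/s
Check: V = 2.89 m/s, Re = 1.07×10^6, f = 0.01159, h_f = 23.2 m ≈ 23.3 m ✓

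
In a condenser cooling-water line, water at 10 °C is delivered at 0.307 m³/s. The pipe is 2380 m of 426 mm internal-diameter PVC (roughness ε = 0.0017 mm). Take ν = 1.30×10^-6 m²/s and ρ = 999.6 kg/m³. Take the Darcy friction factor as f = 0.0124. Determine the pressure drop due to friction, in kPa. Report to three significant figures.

Δp ≈ 161 kPa

V = 4Q/(πD²) = 4·0.307/(π·0.426²) = 2.154 m/s
h_f = f(L/D)V²/(2g) = 0.01240·(2380/0.426)·2.154²/(2·9.81) = 16.38 m
Δp = ρg·h_f = 999.6·9.81·16.38 = 160.6 kPa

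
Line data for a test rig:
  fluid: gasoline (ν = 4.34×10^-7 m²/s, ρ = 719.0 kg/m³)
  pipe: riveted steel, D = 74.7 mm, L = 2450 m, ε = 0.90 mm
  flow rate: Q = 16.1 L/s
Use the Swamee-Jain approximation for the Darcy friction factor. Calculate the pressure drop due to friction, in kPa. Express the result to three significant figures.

V = 4Q/(πD²) = 4·0.0161/(π·0.0747²) = 3.674 m/s
Re = VD/ν = 3.674·0.0747/4.34×10^-7 = 6.32×10^5 → turbulent
ε/D = 0.90/74.7 = 0.0120
Swamee-Jain: f = 0.04056
h_f = f(L/D)V²/(2g) = 0.04056·(2450/0.0747)·3.674²/(2·9.81) = 915.0 m
Δp = ρg·h_f = 719.0·9.81·915.0 = 6454 kPa

Δp ≈ 6450 kPa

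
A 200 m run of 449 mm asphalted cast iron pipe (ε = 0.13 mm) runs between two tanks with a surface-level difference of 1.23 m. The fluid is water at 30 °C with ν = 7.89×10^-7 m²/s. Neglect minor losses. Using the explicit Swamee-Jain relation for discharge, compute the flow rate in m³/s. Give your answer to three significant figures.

Swamee-Jain (Type II): Q = -0.965·√(gD⁵h_f/L)·ln[ε/(3.7D) + √(3.17ν²L/(gD³h_f))]
√(gD⁵h_f/L) = √(9.81·0.449⁵·1.23/200) = 0.03318
ε/(3.7D) = 7.83×10^-5; √(3.17ν²L/(gD³h_f)) = 1.90×10^-5
Q = -0.965·0.03318·ln(9.726×10^-5) = 0.2958 m³/s
Check: V = 1.87 m/s, Re = 1.06×10^6, f = 0.01562, h_f = 1.24 m ≈ 1.23 m ✓

Q ≈ 0.296 m³/s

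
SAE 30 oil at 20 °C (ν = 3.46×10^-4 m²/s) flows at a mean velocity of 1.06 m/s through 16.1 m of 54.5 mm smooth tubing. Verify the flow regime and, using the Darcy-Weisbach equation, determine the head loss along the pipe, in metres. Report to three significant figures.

h_f ≈ 6.48 m

Re = VD/ν = 1.06·0.05450/3.46×10^-4 = 167 → laminar (Re < 2300)
f = 64/Re = 0.3833
h_f = f(L/D)V²/(2g) = 0.3833·(16.1/0.05450)·1.06²/(2·9.81) = 6.485 m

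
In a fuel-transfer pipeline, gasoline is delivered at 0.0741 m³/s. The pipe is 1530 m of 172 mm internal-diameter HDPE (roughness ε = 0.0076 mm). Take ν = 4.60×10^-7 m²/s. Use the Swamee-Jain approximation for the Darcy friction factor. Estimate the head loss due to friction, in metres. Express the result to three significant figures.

V = 4Q/(πD²) = 4·0.0741/(π·0.172²) = 3.189 m/s
Re = VD/ν = 3.189·0.172/4.60×10^-7 = 1.19×10^6 → turbulent
ε/D = 0.0076/172 = 4.42×10^-5
Swamee-Jain: f = 0.01233
h_f = f(L/D)V²/(2g) = 0.01233·(1530/0.172)·3.189²/(2·9.81) = 56.87 m

h_f ≈ 56.9 m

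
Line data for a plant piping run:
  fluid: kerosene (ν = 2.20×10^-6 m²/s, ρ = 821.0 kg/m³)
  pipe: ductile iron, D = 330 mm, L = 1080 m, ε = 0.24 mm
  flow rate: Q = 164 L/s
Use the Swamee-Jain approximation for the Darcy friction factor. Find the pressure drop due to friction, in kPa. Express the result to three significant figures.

Δp ≈ 96.7 kPa

V = 4Q/(πD²) = 4·0.164/(π·0.330²) = 1.917 m/s
Re = VD/ν = 1.917·0.330/2.20×10^-6 = 2.88×10^5 → turbulent
ε/D = 0.24/330 = 7.27×10^-4
Swamee-Jain: f = 0.01957
h_f = f(L/D)V²/(2g) = 0.01957·(1080/0.330)·1.917²/(2·9.81) = 12.00 m
Δp = ρg·h_f = 821.0·9.81·12.00 = 96.67 kPa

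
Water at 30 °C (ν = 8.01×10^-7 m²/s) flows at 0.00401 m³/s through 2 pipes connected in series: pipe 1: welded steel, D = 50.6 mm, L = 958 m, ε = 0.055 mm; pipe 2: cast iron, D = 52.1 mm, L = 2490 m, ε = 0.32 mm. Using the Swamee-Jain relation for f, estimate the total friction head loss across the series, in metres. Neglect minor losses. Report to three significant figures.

H ≈ 372 m

Pipe 1: V = 1.994 m/s, Re = 1.26×10^5, ε/D = 0.00109, f = 0.02221, h_1 = f(L/D)V²/2g = 85.21 m
Pipe 2: V = 1.881 m/s, Re = 1.22×10^5, ε/D = 0.00614, f = 0.03325, h_2 = f(L/D)V²/2g = 286.6 m
Series → Q common, losses add: H = Σh = 371.8 m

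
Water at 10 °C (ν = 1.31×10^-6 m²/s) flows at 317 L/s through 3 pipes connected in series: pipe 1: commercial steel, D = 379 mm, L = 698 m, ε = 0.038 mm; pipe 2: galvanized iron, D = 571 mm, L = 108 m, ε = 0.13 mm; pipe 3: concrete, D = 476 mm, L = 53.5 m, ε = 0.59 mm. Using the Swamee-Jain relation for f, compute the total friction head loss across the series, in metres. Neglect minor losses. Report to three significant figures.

Pipe 1: V = 2.810 m/s, Re = 8.13×10^5, ε/D = 1.00×10^-4, f = 0.01376, h_1 = f(L/D)V²/2g = 10.20 m
Pipe 2: V = 1.238 m/s, Re = 5.40×10^5, ε/D = 2.28×10^-4, f = 0.01567, h_2 = f(L/D)V²/2g = 0.2315 m
Pipe 3: V = 1.781 m/s, Re = 6.47×10^5, ε/D = 0.00124, f = 0.02121, h_3 = f(L/D)V²/2g = 0.3856 m
Series → Q common, losses add: H = Σh = 10.81 m

H ≈ 10.8 m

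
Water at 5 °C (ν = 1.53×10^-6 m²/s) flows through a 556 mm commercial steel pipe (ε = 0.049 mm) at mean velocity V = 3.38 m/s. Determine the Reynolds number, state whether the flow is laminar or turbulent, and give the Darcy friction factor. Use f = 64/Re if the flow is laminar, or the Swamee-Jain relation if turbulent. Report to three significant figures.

Re = VD/ν = 3.380·0.556/1.53×10^-6 = 1.23×10^6
Re > 4000 → turbulent; ε/D = 8.81×10^-5
Swamee-Jain: f = 0.01310

Re ≈ 1.23×10^6; turbulent; f ≈ 0.0131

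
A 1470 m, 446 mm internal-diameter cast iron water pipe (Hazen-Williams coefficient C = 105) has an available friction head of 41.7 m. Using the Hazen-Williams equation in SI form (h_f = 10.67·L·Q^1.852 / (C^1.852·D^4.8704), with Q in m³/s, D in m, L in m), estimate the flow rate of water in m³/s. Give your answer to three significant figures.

Rearranging: Q = [h_f·C^1.852·D^4.8704 / (10.67·L)]^(1/1.852)
Q = [41.7·105^1.852·0.446^4.8704 / (10.67·1470)]^0.540 = 0.5110 m³/s

Q ≈ 0.511 m³/s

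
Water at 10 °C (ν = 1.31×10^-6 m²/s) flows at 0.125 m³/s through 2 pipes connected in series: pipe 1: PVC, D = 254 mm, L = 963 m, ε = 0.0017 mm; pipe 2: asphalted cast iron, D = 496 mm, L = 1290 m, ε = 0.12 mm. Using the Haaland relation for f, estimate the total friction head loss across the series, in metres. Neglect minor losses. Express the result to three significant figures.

H ≈ 16.5 m

Pipe 1: V = 2.467 m/s, Re = 4.78×10^5, ε/D = 6.69×10^-6, f = 0.01324, h_1 = f(L/D)V²/2g = 15.57 m
Pipe 2: V = 0.6469 m/s, Re = 2.45×10^5, ε/D = 2.42×10^-4, f = 0.01674, h_2 = f(L/D)V²/2g = 0.9287 m
Series → Q common, losses add: H = Σh = 16.50 m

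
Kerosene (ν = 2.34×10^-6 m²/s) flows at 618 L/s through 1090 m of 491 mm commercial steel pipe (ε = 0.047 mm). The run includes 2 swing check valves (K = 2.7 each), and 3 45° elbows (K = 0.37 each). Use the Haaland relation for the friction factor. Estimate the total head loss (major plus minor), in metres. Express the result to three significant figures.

H_L ≈ 20.1 m

V = 4Q/(πD²) = 3.264 m/s; V²/2g = 0.5430 m
Re = 6.85×10^5, ε/D = 9.57×10^-5 → f = 0.01373 (Haaland)
Major: h_f = f(L/D)·V²/2g = 0.01373·2220·0.5430 = 16.55 m
Minor: ΣK = 6.51; h_m = ΣK·V²/2g = 3.535 m
Total H_L = 16.55 + 3.535 = 20.09 m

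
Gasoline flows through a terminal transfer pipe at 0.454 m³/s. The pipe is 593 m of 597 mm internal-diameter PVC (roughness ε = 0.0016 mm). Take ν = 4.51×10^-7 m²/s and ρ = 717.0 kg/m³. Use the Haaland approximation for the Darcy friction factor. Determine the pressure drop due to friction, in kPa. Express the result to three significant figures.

V = 4Q/(πD²) = 4·0.454/(π·0.597²) = 1.622 m/s
Re = VD/ν = 1.622·0.597/4.51×10^-7 = 2.15×10^6 → turbulent
ε/D = 0.0016/597 = 2.68×10^-6
Haaland: f = 0.01030
h_f = f(L/D)V²/(2g) = 0.01030·(593/0.597)·1.622²/(2·9.81) = 1.372 m
Δp = ρg·h_f = 717.0·9.81·1.372 = 9.653 kPa

Δp ≈ 9.65 kPa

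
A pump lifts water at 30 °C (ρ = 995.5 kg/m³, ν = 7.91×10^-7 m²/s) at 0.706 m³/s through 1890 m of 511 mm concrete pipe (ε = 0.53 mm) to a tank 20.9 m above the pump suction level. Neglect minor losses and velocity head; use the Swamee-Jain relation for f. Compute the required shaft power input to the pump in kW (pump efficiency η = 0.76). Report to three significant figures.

V = 4Q/(πD²) = 3.442 m/s; Re = 2.22×10^6; ε/D = 0.00104; f = 0.02000
h_f = f(L/D)V²/2g = 44.68 m
Total head H = z + h_f = 20.9 + 44.68 = 65.58 m
P_hyd = ρgQH = 995.5·9.81·0.706·65.58 = 452.2 kW
P_shaft = P_hyd/η = 452.2/0.76 = 595.0 kW

P_shaft ≈ 595 kW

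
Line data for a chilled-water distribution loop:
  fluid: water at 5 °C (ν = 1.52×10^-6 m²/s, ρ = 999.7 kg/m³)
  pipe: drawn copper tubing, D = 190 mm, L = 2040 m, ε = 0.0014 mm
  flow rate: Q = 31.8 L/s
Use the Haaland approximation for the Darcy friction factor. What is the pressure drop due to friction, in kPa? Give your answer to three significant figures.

Δp ≈ 112 kPa

V = 4Q/(πD²) = 4·0.0318/(π·0.190²) = 1.122 m/s
Re = VD/ν = 1.122·0.190/1.52×10^-6 = 1.40×10^5 → turbulent
ε/D = 0.0014/190 = 7.37×10^-6
Haaland: f = 0.01666
h_f = f(L/D)V²/(2g) = 0.01666·(2040/0.190)·1.122²/(2·9.81) = 11.47 m
Δp = ρg·h_f = 999.7·9.81·11.47 = 112.5 kPa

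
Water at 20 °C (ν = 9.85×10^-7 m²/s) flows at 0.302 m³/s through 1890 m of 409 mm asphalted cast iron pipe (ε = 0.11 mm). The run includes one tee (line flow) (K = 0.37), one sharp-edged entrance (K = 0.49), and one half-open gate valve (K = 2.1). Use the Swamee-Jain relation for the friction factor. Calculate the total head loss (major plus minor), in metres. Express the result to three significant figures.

H_L ≈ 20.1 m

V = 4Q/(πD²) = 2.299 m/s; V²/2g = 0.2693 m
Re = 9.54×10^5, ε/D = 2.69×10^-4 → f = 0.01551 (Swamee-Jain)
Major: h_f = f(L/D)·V²/2g = 0.01551·4621·0.2693 = 19.30 m
Minor: ΣK = 2.96; h_m = ΣK·V²/2g = 0.7971 m
Total H_L = 19.30 + 0.7971 = 20.09 m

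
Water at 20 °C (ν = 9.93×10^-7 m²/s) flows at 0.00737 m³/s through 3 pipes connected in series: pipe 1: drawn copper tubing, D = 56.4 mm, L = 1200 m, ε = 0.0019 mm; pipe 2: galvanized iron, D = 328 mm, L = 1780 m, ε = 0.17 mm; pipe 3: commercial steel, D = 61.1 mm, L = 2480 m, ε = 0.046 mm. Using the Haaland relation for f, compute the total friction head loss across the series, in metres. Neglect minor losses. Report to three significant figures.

H ≈ 418 m

Pipe 1: V = 2.950 m/s, Re = 1.68×10^5, ε/D = 3.37×10^-5, f = 0.01624, h_1 = f(L/D)V²/2g = 153.3 m
Pipe 2: V = 0.08722 m/s, Re = 2.88×10^4, ε/D = 5.18×10^-4, f = 0.02471, h_2 = f(L/D)V²/2g = 0.05200 m
Pipe 3: V = 2.514 m/s, Re = 1.55×10^5, ε/D = 7.53×10^-4, f = 0.02024, h_3 = f(L/D)V²/2g = 264.6 m
Series → Q common, losses add: H = Σh = 417.9 m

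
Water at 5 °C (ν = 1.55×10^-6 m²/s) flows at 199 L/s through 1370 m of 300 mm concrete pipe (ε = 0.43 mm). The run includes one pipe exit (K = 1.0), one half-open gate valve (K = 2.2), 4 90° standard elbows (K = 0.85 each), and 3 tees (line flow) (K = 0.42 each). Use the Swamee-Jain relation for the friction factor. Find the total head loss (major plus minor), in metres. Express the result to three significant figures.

V = 4Q/(πD²) = 2.815 m/s; V²/2g = 0.4040 m
Re = 5.45×10^5, ε/D = 0.00143 → f = 0.02202 (Swamee-Jain)
Major: h_f = f(L/D)·V²/2g = 0.02202·4567·0.4040 = 40.62 m
Minor: ΣK = 7.86; h_m = ΣK·V²/2g = 3.175 m
Total H_L = 40.62 + 3.175 = 43.79 m

H_L ≈ 43.8 m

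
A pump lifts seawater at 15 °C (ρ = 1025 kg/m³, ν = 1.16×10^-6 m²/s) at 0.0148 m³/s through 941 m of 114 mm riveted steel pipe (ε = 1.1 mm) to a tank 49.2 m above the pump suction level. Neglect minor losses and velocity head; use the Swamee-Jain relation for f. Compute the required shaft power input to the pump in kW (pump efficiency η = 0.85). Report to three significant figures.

V = 4Q/(πD²) = 1.450 m/s; Re = 1.42×10^5; ε/D = 0.00965; f = 0.03808
h_f = f(L/D)V²/2g = 33.68 m
Total head H = z + h_f = 49.2 + 33.68 = 82.88 m
P_hyd = ρgQH = 1025·9.81·0.0148·82.88 = 12.33 kW
P_shaft = P_hyd/η = 12.33/0.85 = 14.51 kW

P_shaft ≈ 14.5 kW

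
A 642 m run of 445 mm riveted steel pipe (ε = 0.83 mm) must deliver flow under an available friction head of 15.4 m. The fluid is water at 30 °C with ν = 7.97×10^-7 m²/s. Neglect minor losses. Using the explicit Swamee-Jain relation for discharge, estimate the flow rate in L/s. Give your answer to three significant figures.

Swamee-Jain (Type II): Q = -0.965·√(gD⁵h_f/L)·ln[ε/(3.7D) + √(3.17ν²L/(gD³h_f))]
√(gD⁵h_f/L) = √(9.81·0.445⁵·15.4/642) = 0.06408
ε/(3.7D) = 5.04×10^-4; √(3.17ν²L/(gD³h_f)) = 9.85×10^-6
Q = -0.965·0.06408·ln(5.140×10^-4) = 0.4683 m³/s
Check: V = 3.01 m/s, Re = 1.68×10^6, f = 0.02316, h_f = 15.4 m ≈ 15.4 m ✓

Q ≈ 468 L/s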